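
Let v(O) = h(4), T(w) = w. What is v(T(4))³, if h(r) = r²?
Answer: 4096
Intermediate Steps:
v(O) = 16 (v(O) = 4² = 16)
v(T(4))³ = 16³ = 4096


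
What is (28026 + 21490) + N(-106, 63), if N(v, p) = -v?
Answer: 49622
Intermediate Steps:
(28026 + 21490) + N(-106, 63) = (28026 + 21490) - 1*(-106) = 49516 + 106 = 49622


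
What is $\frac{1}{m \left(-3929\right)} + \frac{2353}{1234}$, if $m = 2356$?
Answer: $\frac{10890535169}{5711398708} \approx 1.9068$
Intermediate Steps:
$\frac{1}{m \left(-3929\right)} + \frac{2353}{1234} = \frac{1}{2356 \left(-3929\right)} + \frac{2353}{1234} = \frac{1}{2356} \left(- \frac{1}{3929}\right) + 2353 \cdot \frac{1}{1234} = - \frac{1}{9256724} + \frac{2353}{1234} = \frac{10890535169}{5711398708}$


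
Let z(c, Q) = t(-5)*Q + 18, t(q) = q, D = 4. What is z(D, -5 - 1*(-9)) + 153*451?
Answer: 69001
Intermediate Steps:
z(c, Q) = 18 - 5*Q (z(c, Q) = -5*Q + 18 = 18 - 5*Q)
z(D, -5 - 1*(-9)) + 153*451 = (18 - 5*(-5 - 1*(-9))) + 153*451 = (18 - 5*(-5 + 9)) + 69003 = (18 - 5*4) + 69003 = (18 - 20) + 69003 = -2 + 69003 = 69001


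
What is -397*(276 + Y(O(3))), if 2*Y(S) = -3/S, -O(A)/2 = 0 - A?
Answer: -437891/4 ≈ -1.0947e+5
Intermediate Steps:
O(A) = 2*A (O(A) = -2*(0 - A) = -(-2)*A = 2*A)
Y(S) = -3/(2*S) (Y(S) = (-3/S)/2 = -3/(2*S))
-397*(276 + Y(O(3))) = -397*(276 - 3/(2*(2*3))) = -397*(276 - 3/2/6) = -397*(276 - 3/2*1/6) = -397*(276 - 1/4) = -397*1103/4 = -437891/4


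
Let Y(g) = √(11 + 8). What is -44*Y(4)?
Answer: -44*√19 ≈ -191.79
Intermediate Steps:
Y(g) = √19
-44*Y(4) = -44*√19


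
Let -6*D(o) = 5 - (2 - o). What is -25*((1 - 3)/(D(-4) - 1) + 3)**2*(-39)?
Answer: 28431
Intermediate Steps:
D(o) = -1/2 - o/6 (D(o) = -(5 - (2 - o))/6 = -(5 + (-2 + o))/6 = -(3 + o)/6 = -1/2 - o/6)
-25*((1 - 3)/(D(-4) - 1) + 3)**2*(-39) = -25*((1 - 3)/((-1/2 - 1/6*(-4)) - 1) + 3)**2*(-39) = -25*(-2/((-1/2 + 2/3) - 1) + 3)**2*(-39) = -25*(-2/(1/6 - 1) + 3)**2*(-39) = -25*(-2/(-5/6) + 3)**2*(-39) = -25*(-2*(-6/5) + 3)**2*(-39) = -25*(12/5 + 3)**2*(-39) = -25*(27/5)**2*(-39) = -25*729/25*(-39) = -729*(-39) = 28431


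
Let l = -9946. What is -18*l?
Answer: 179028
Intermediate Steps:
-18*l = -18*(-9946) = 179028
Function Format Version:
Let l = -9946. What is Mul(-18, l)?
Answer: 179028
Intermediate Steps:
Mul(-18, l) = Mul(-18, -9946) = 179028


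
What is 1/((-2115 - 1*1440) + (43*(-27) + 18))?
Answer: -1/4698 ≈ -0.00021286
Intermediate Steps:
1/((-2115 - 1*1440) + (43*(-27) + 18)) = 1/((-2115 - 1440) + (-1161 + 18)) = 1/(-3555 - 1143) = 1/(-4698) = -1/4698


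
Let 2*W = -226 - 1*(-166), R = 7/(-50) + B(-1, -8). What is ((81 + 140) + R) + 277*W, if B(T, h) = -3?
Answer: -404607/50 ≈ -8092.1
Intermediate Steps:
R = -157/50 (R = 7/(-50) - 3 = 7*(-1/50) - 3 = -7/50 - 3 = -157/50 ≈ -3.1400)
W = -30 (W = (-226 - 1*(-166))/2 = (-226 + 166)/2 = (½)*(-60) = -30)
((81 + 140) + R) + 277*W = ((81 + 140) - 157/50) + 277*(-30) = (221 - 157/50) - 8310 = 10893/50 - 8310 = -404607/50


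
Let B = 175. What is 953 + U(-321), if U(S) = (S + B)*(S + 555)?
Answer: -33211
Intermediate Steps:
U(S) = (175 + S)*(555 + S) (U(S) = (S + 175)*(S + 555) = (175 + S)*(555 + S))
953 + U(-321) = 953 + (97125 + (-321)**2 + 730*(-321)) = 953 + (97125 + 103041 - 234330) = 953 - 34164 = -33211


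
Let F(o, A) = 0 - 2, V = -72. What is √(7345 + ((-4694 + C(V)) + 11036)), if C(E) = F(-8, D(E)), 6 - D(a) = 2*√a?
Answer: √13685 ≈ 116.98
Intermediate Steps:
D(a) = 6 - 2*√a
F(o, A) = -2
C(E) = -2
√(7345 + ((-4694 + C(V)) + 11036)) = √(7345 + ((-4694 - 2) + 11036)) = √(7345 + (-4696 + 11036)) = √(7345 + 6340) = √13685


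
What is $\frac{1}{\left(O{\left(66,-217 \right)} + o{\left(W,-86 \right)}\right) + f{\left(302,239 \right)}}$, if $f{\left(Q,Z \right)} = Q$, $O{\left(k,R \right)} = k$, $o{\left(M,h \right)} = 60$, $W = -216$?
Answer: $\frac{1}{428} \approx 0.0023364$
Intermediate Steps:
$\frac{1}{\left(O{\left(66,-217 \right)} + o{\left(W,-86 \right)}\right) + f{\left(302,239 \right)}} = \frac{1}{\left(66 + 60\right) + 302} = \frac{1}{126 + 302} = \frac{1}{428}$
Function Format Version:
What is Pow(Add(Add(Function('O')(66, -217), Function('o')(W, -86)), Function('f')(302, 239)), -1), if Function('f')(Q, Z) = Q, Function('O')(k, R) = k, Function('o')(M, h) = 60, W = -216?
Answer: Rational(1, 428) ≈ 0.0023364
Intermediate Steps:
Pow(Add(Add(Function('O')(66, -217), Function('o')(W, -86)), Function('f')(302, 239)), -1) = Pow(Add(Add(66, 60), 302), -1) = Pow(Add(126, 302), -1) = Pow(428, -1) = Rational(1, 428)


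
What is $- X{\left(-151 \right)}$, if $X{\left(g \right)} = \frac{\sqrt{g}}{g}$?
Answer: $\frac{i \sqrt{151}}{151} \approx 0.081379 i$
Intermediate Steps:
$X{\left(g \right)} = \frac{1}{\sqrt{g}}$
$- X{\left(-151 \right)} = - \frac{1}{i \sqrt{151}} = - \frac{\left(-1\right) i \sqrt{151}}{151} = \frac{i \sqrt{151}}{151}$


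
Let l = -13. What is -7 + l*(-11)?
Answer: 136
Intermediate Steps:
-7 + l*(-11) = -7 - 13*(-11) = -7 + 143 = 136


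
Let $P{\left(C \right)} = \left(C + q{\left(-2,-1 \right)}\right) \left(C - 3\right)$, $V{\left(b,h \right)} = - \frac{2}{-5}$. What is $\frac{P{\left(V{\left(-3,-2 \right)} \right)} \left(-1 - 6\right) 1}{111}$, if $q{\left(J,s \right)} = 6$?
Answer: $\frac{2912}{2775} \approx 1.0494$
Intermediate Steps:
$V{\left(b,h \right)} = \frac{2}{5}$ ($V{\left(b,h \right)} = \left(-2\right) \left(- \frac{1}{5}\right) = \frac{2}{5}$)
$P{\left(C \right)} = \left(-3 + C\right) \left(6 + C\right)$ ($P{\left(C \right)} = \left(C + 6\right) \left(C - 3\right) = \left(6 + C\right) \left(-3 + C\right) = \left(-3 + C\right) \left(6 + C\right)$)
$\frac{P{\left(V{\left(-3,-2 \right)} \right)} \left(-1 - 6\right) 1}{111} = \frac{\left(-18 + \left(\frac{2}{5}\right)^{2} + 3 \cdot \frac{2}{5}\right) \left(-1 - 6\right) 1}{111} = \left(-18 + \frac{4}{25} + \frac{6}{5}\right) \left(-1 - 6\right) 1 \cdot \frac{1}{111} = \left(- \frac{416}{25}\right) \left(-7\right) 1 \cdot \frac{1}{111} = \frac{2912}{25} \cdot 1 \cdot \frac{1}{111} = \frac{2912}{25} \cdot \frac{1}{111} = \frac{2912}{2775}$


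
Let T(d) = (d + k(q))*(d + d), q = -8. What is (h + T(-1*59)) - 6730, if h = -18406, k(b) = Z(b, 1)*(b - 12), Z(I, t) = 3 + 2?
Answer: -6374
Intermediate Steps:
Z(I, t) = 5
k(b) = -60 + 5*b (k(b) = 5*(b - 12) = 5*(-12 + b) = -60 + 5*b)
T(d) = 2*d*(-100 + d) (T(d) = (d + (-60 + 5*(-8)))*(d + d) = (d + (-60 - 40))*(2*d) = (d - 100)*(2*d) = (-100 + d)*(2*d) = 2*d*(-100 + d))
(h + T(-1*59)) - 6730 = (-18406 + 2*(-1*59)*(-100 - 1*59)) - 6730 = (-18406 + 2*(-59)*(-100 - 59)) - 6730 = (-18406 + 2*(-59)*(-159)) - 6730 = (-18406 + 18762) - 6730 = 356 - 6730 = -6374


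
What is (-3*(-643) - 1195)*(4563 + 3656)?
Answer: 6032746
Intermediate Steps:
(-3*(-643) - 1195)*(4563 + 3656) = (1929 - 1195)*8219 = 734*8219 = 6032746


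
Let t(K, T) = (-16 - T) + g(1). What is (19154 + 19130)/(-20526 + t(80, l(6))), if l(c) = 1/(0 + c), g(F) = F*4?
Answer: -229704/123229 ≈ -1.8640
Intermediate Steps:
g(F) = 4*F
l(c) = 1/c
t(K, T) = -12 - T (t(K, T) = (-16 - T) + 4*1 = (-16 - T) + 4 = -12 - T)
(19154 + 19130)/(-20526 + t(80, l(6))) = (19154 + 19130)/(-20526 + (-12 - 1/6)) = 38284/(-20526 + (-12 - 1*⅙)) = 38284/(-20526 + (-12 - ⅙)) = 38284/(-20526 - 73/6) = 38284/(-123229/6) = 38284*(-6/123229) = -229704/123229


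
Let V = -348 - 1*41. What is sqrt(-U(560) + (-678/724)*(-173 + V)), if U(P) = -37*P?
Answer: sqrt(696049799)/181 ≈ 145.76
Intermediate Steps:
V = -389 (V = -348 - 41 = -389)
sqrt(-U(560) + (-678/724)*(-173 + V)) = sqrt(-(-37)*560 + (-678/724)*(-173 - 389)) = sqrt(-1*(-20720) - 678*1/724*(-562)) = sqrt(20720 - 339/362*(-562)) = sqrt(20720 + 95259/181) = sqrt(3845579/181) = sqrt(696049799)/181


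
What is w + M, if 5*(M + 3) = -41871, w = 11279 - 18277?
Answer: -76876/5 ≈ -15375.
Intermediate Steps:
w = -6998
M = -41886/5 (M = -3 + (1/5)*(-41871) = -3 - 41871/5 = -41886/5 ≈ -8377.2)
w + M = -6998 - 41886/5 = -76876/5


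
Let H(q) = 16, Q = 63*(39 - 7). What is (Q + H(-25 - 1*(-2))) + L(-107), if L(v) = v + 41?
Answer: 1966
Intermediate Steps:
L(v) = 41 + v
Q = 2016 (Q = 63*32 = 2016)
(Q + H(-25 - 1*(-2))) + L(-107) = (2016 + 16) + (41 - 107) = 2032 - 66 = 1966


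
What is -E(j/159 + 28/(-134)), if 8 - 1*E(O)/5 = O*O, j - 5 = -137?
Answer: -436303540/12609601 ≈ -34.601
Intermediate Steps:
j = -132 (j = 5 - 137 = -132)
E(O) = 40 - 5*O**2 (E(O) = 40 - 5*O*O = 40 - 5*O**2)
-E(j/159 + 28/(-134)) = -(40 - 5*(-132/159 + 28/(-134))**2) = -(40 - 5*(-132*1/159 + 28*(-1/134))**2) = -(40 - 5*(-44/53 - 14/67)**2) = -(40 - 5*(-3690/3551)**2) = -(40 - 5*13616100/12609601) = -(40 - 68080500/12609601) = -1*436303540/12609601 = -436303540/12609601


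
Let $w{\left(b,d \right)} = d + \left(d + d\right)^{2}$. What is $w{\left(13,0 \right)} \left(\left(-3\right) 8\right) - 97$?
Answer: $-97$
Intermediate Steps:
$w{\left(b,d \right)} = d + 4 d^{2}$ ($w{\left(b,d \right)} = d + \left(2 d\right)^{2} = d + 4 d^{2}$)
$w{\left(13,0 \right)} \left(\left(-3\right) 8\right) - 97 = 0 \left(1 + 4 \cdot 0\right) \left(\left(-3\right) 8\right) - 97 = 0 \left(1 + 0\right) \left(-24\right) - 97 = 0 \cdot 1 \left(-24\right) - 97 = 0 \left(-24\right) - 97 = 0 - 97 = -97$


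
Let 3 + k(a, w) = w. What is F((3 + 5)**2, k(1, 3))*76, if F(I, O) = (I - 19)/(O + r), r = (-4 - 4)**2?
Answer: 855/16 ≈ 53.438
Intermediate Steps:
r = 64 (r = (-8)**2 = 64)
k(a, w) = -3 + w
F(I, O) = (-19 + I)/(64 + O) (F(I, O) = (I - 19)/(O + 64) = (-19 + I)/(64 + O))
F((3 + 5)**2, k(1, 3))*76 = ((-19 + (3 + 5)**2)/(64 + (-3 + 3)))*76 = ((-19 + 8**2)/(64 + 0))*76 = ((-19 + 64)/64)*76 = ((1/64)*45)*76 = (45/64)*76 = 855/16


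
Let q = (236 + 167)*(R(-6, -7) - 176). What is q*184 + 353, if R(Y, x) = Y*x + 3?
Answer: -9713559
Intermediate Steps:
R(Y, x) = 3 + Y*x
q = -52793 (q = (236 + 167)*((3 - 6*(-7)) - 176) = 403*((3 + 42) - 176) = 403*(45 - 176) = 403*(-131) = -52793)
q*184 + 353 = -52793*184 + 353 = -9713912 + 353 = -9713559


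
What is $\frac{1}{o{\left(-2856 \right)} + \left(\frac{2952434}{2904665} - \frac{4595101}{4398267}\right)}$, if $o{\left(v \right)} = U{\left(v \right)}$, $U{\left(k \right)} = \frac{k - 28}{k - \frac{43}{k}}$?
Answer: $\frac{4530685562007476505}{4446877995110785123} \approx 1.0188$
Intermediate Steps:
$U{\left(k \right)} = \frac{-28 + k}{k - \frac{43}{k}}$
$o{\left(v \right)} = \frac{v \left(-28 + v\right)}{-43 + v^{2}}$
$\frac{1}{o{\left(-2856 \right)} + \left(\frac{2952434}{2904665} - \frac{4595101}{4398267}\right)} = \frac{1}{- \frac{2856 \left(-28 - 2856\right)}{-43 + \left(-2856\right)^{2}} + \left(\frac{2952434}{2904665} - \frac{4595101}{4398267}\right)} = \frac{1}{\left(-2856\right) \frac{1}{-43 + 8156736} \left(-2884\right) + \left(2952434 \cdot \frac{1}{2904665} - \frac{199787}{191229}\right)} = \frac{1}{\left(-2856\right) \frac{1}{8156693} \left(-2884\right) + \left(\frac{2952434}{2904665} - \frac{199787}{191229}\right)} = \frac{1}{\left(-2856\right) \frac{1}{8156693} \left(-2884\right) - \frac{15723304969}{555456183285}} = \frac{1}{\frac{8236704}{8156693} - \frac{15723304969}{555456183285}} = \frac{1}{\frac{4446877995110785123}{4530685562007476505}} = \frac{4530685562007476505}{4446877995110785123}$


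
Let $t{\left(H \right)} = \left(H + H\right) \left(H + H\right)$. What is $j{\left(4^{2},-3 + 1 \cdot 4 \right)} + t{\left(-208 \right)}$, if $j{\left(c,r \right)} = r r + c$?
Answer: $173073$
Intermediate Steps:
$j{\left(c,r \right)} = c + r^{2}$ ($j{\left(c,r \right)} = r^{2} + c = c + r^{2}$)
$t{\left(H \right)} = 4 H^{2}$ ($t{\left(H \right)} = 2 H 2 H = 4 H^{2}$)
$j{\left(4^{2},-3 + 1 \cdot 4 \right)} + t{\left(-208 \right)} = \left(4^{2} + \left(-3 + 1 \cdot 4\right)^{2}\right) + 4 \left(-208\right)^{2} = \left(16 + \left(-3 + 4\right)^{2}\right) + 4 \cdot 43264 = \left(16 + 1^{2}\right) + 173056 = \left(16 + 1\right) + 173056 = 17 + 173056 = 173073$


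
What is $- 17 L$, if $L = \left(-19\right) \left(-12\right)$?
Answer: $-3876$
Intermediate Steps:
$L = 228$
$- 17 L = \left(-17\right) 228 = -3876$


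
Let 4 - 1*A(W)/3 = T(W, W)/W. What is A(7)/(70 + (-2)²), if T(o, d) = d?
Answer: 9/74 ≈ 0.12162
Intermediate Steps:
A(W) = 9 (A(W) = 12 - 3*W/W = 12 - 3*1 = 12 - 3 = 9)
A(7)/(70 + (-2)²) = 9/(70 + (-2)²) = 9/(70 + 4) = 9/74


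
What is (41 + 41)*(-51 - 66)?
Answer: -9594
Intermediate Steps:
(41 + 41)*(-51 - 66) = 82*(-117) = -9594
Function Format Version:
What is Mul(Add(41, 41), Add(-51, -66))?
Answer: -9594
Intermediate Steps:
Mul(Add(41, 41), Add(-51, -66)) = Mul(82, -117) = -9594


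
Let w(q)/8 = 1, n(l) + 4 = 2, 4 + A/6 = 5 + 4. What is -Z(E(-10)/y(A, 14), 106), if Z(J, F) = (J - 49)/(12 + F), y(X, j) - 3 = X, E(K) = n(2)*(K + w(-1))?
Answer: 1613/3894 ≈ 0.41423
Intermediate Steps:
A = 30 (A = -24 + 6*(5 + 4) = -24 + 6*9 = -24 + 54 = 30)
n(l) = -2 (n(l) = -4 + 2 = -2)
w(q) = 8 (w(q) = 8*1 = 8)
E(K) = -16 - 2*K (E(K) = -2*(K + 8) = -2*(8 + K) = -16 - 2*K)
y(X, j) = 3 + X
Z(J, F) = (-49 + J)/(12 + F)
-Z(E(-10)/y(A, 14), 106) = -(-49 + (-16 - 2*(-10))/(3 + 30))/(12 + 106) = -(-49 + (-16 + 20)/33)/118 = -(-49 + 4*(1/33))/118 = -(-49 + 4/33)/118 = -(-1613)/(118*33) = -1*(-1613/3894) = 1613/3894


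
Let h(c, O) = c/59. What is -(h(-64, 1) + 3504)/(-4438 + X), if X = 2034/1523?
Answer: 19672591/24916585 ≈ 0.78954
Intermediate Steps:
X = 2034/1523 (X = 2034*(1/1523) = 2034/1523 ≈ 1.3355)
h(c, O) = c/59 (h(c, O) = c*(1/59) = c/59)
-(h(-64, 1) + 3504)/(-4438 + X) = -((1/59)*(-64) + 3504)/(-4438 + 2034/1523) = -(-64/59 + 3504)/(-6757040/1523) = -206672*(-1523)/(59*6757040) = -1*(-19672591/24916585) = 19672591/24916585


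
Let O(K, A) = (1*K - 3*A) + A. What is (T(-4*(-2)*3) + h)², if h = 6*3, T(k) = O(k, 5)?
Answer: 1024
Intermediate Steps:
O(K, A) = K - 2*A (O(K, A) = (K - 3*A) + A = K - 2*A)
T(k) = -10 + k (T(k) = k - 2*5 = k - 10 = -10 + k)
h = 18
(T(-4*(-2)*3) + h)² = ((-10 - 4*(-2)*3) + 18)² = ((-10 + 8*3) + 18)² = ((-10 + 24) + 18)² = (14 + 18)² = 32² = 1024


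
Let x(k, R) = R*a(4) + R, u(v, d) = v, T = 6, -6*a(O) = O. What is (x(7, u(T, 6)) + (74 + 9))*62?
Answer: 5270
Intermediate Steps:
a(O) = -O/6
x(k, R) = R/3 (x(k, R) = R*(-1/6*4) + R = R*(-2/3) + R = -2*R/3 + R = R/3)
(x(7, u(T, 6)) + (74 + 9))*62 = ((1/3)*6 + (74 + 9))*62 = (2 + 83)*62 = 85*62 = 5270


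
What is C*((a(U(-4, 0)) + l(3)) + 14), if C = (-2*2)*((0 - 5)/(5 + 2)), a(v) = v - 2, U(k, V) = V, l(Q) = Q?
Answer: 300/7 ≈ 42.857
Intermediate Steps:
a(v) = -2 + v
C = 20/7 (C = -(-20)/7 = -4*(-5/7) = 20/7 ≈ 2.8571)
C*((a(U(-4, 0)) + l(3)) + 14) = 20*(((-2 + 0) + 3) + 14)/7 = 20*((-2 + 3) + 14)/7 = 20*(1 + 14)/7 = (20/7)*15 = 300/7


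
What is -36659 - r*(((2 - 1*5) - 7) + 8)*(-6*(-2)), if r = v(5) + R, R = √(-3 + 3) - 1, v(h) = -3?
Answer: -36755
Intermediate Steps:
R = -1 (R = √0 - 1 = 0 - 1 = -1)
r = -4 (r = -3 - 1 = -4)
-36659 - r*(((2 - 1*5) - 7) + 8)*(-6*(-2)) = -36659 - (-4*(((2 - 1*5) - 7) + 8))*(-6*(-2)) = -36659 - (-4*(((2 - 5) - 7) + 8))*12 = -36659 - (-4*((-3 - 7) + 8))*12 = -36659 - (-4*(-10 + 8))*12 = -36659 - (-4*(-2))*12 = -36659 - 8*12 = -36659 - 1*96 = -36659 - 96 = -36755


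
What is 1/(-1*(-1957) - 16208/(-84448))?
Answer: 5278/10330059 ≈ 0.00051094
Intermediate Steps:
1/(-1*(-1957) - 16208/(-84448)) = 1/(1957 - 16208*(-1/84448)) = 1/(1957 + 1013/5278) = 1/(10330059/5278) = 5278/10330059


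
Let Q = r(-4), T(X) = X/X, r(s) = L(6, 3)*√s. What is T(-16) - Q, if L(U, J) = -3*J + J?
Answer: 1 + 12*I ≈ 1.0 + 12.0*I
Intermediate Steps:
L(U, J) = -2*J
r(s) = -6*√s (r(s) = (-2*3)*√s = -6*√s)
T(X) = 1
Q = -12*I ≈ -12.0*I
T(-16) - Q = 1 - (-12)*I = 1 + 12*I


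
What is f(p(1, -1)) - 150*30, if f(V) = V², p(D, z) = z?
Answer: -4499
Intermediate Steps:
f(p(1, -1)) - 150*30 = (-1)² - 150*30 = 1 - 4500 = -4499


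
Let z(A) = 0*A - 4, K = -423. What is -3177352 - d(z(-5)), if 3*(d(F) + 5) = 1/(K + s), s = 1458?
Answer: -9865662436/3105 ≈ -3.1773e+6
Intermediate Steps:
z(A) = -4 (z(A) = 0 - 4 = -4)
d(F) = -15524/3105 (d(F) = -5 + 1/(3*(-423 + 1458)) = -5 + (1/3)/1035 = -5 + (1/3)*(1/1035) = -5 + 1/3105 = -15524/3105)
-3177352 - d(z(-5)) = -3177352 - 1*(-15524/3105) = -3177352 + 15524/3105 = -9865662436/3105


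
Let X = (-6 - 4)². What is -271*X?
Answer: -27100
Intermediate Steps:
X = 100 (X = (-10)² = 100)
-271*X = -271*100 = -27100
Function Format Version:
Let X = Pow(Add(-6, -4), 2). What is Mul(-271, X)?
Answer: -27100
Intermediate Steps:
X = 100 (X = Pow(-10, 2) = 100)
Mul(-271, X) = Mul(-271, 100) = -27100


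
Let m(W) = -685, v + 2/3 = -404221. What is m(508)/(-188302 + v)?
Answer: 2055/1777571 ≈ 0.0011561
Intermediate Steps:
v = -1212665/3 (v = -⅔ - 404221 = -1212665/3 ≈ -4.0422e+5)
m(508)/(-188302 + v) = -685/(-188302 - 1212665/3) = -685/(-1777571/3) = -685*(-3/1777571) = 2055/1777571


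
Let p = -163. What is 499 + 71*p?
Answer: -11074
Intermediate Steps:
499 + 71*p = 499 + 71*(-163) = 499 - 11573 = -11074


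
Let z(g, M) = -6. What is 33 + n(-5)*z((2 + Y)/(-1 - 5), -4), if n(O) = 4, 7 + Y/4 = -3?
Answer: 9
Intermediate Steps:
Y = -40 (Y = -28 + 4*(-3) = -28 - 12 = -40)
33 + n(-5)*z((2 + Y)/(-1 - 5), -4) = 33 + 4*(-6) = 33 - 24 = 9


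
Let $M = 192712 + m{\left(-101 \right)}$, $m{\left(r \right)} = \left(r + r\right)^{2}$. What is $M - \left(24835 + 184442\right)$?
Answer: $24239$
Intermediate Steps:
$m{\left(r \right)} = 4 r^{2}$ ($m{\left(r \right)} = \left(2 r\right)^{2} = 4 r^{2}$)
$M = 233516$ ($M = 192712 + 4 \left(-101\right)^{2} = 192712 + 4 \cdot 10201 = 192712 + 40804 = 233516$)
$M - \left(24835 + 184442\right) = 233516 - \left(24835 + 184442\right) = 233516 - 209277 = 24239$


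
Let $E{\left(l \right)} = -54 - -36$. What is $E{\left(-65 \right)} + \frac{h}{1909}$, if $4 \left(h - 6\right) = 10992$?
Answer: $- \frac{31608}{1909} \approx -16.557$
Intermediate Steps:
$E{\left(l \right)} = -18$ ($E{\left(l \right)} = -54 + 36 = -18$)
$h = 2754$ ($h = 6 + \frac{1}{4} \cdot 10992 = 6 + 2748 = 2754$)
$E{\left(-65 \right)} + \frac{h}{1909} = -18 + \frac{2754}{1909} = - \frac{31608}{1909}$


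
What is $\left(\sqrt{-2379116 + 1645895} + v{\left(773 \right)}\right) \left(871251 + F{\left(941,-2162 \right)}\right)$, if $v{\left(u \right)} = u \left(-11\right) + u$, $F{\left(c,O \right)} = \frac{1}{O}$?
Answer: $- \frac{7280286614765}{1081} + \frac{5650933983 i \sqrt{81469}}{2162} \approx -6.7348 \cdot 10^{9} + 7.4604 \cdot 10^{8} i$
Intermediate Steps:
$v{\left(u \right)} = - 10 u$ ($v{\left(u \right)} = - 11 u + u = - 10 u$)
$\left(\sqrt{-2379116 + 1645895} + v{\left(773 \right)}\right) \left(871251 + F{\left(941,-2162 \right)}\right) = \left(\sqrt{-2379116 + 1645895} - 7730\right) \left(871251 + \frac{1}{-2162}\right) = \left(\sqrt{-733221} - 7730\right) \left(871251 - \frac{1}{2162}\right) = \left(3 i \sqrt{81469} - 7730\right) \frac{1883644661}{2162} = \left(-7730 + 3 i \sqrt{81469}\right) \frac{1883644661}{2162} = - \frac{7280286614765}{1081} + \frac{5650933983 i \sqrt{81469}}{2162}$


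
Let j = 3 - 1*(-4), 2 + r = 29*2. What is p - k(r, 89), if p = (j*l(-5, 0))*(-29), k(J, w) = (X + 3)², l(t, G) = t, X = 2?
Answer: 990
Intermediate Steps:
r = 56 (r = -2 + 29*2 = -2 + 58 = 56)
j = 7 (j = 3 + 4 = 7)
k(J, w) = 25 (k(J, w) = (2 + 3)² = 5² = 25)
p = 1015 (p = (7*(-5))*(-29) = -35*(-29) = 1015)
p - k(r, 89) = 1015 - 1*25 = 1015 - 25 = 990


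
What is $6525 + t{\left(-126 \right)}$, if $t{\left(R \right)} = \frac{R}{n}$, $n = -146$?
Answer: $\frac{476388}{73} \approx 6525.9$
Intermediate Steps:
$t{\left(R \right)} = - \frac{R}{146}$ ($t{\left(R \right)} = \frac{R}{-146} = R \left(- \frac{1}{146}\right) = - \frac{R}{146}$)
$6525 + t{\left(-126 \right)} = 6525 - - \frac{63}{73} = 6525 + \frac{63}{73} = \frac{476388}{73}$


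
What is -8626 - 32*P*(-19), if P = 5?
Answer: -5586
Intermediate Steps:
-8626 - 32*P*(-19) = -8626 - 32*5*(-19) = -8626 - 160*(-19) = -8626 - 1*(-3040) = -8626 + 3040 = -5586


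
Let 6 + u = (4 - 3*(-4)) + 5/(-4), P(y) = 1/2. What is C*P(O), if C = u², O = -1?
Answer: 1225/32 ≈ 38.281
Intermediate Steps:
P(y) = ½
u = 35/4 (u = -6 + ((4 - 3*(-4)) + 5/(-4)) = -6 + ((4 + 12) + 5*(-¼)) = -6 + (16 - 5/4) = -6 + 59/4 = 35/4 ≈ 8.7500)
C = 1225/16 (C = (35/4)² = 1225/16 ≈ 76.563)
C*P(O) = (1225/16)*(½) = 1225/32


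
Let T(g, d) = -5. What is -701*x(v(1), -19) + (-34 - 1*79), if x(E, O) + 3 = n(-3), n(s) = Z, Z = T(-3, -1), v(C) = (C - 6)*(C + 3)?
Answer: 5495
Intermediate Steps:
v(C) = (-6 + C)*(3 + C)
Z = -5
n(s) = -5
x(E, O) = -8 (x(E, O) = -3 - 5 = -8)
-701*x(v(1), -19) + (-34 - 1*79) = -701*(-8) + (-34 - 1*79) = 5608 + (-34 - 79) = 5608 - 113 = 5495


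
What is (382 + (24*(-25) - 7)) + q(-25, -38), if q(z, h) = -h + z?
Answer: -212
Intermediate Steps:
q(z, h) = z - h
(382 + (24*(-25) - 7)) + q(-25, -38) = (382 + (24*(-25) - 7)) + (-25 - 1*(-38)) = (382 + (-600 - 7)) + (-25 + 38) = (382 - 607) + 13 = -225 + 13 = -212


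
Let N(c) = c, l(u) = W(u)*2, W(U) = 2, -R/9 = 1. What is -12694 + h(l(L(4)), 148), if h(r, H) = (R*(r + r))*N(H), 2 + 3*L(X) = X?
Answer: -23350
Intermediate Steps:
L(X) = -2/3 + X/3
R = -9 (R = -9*1 = -9)
l(u) = 4 (l(u) = 2*2 = 4)
h(r, H) = -18*H*r (h(r, H) = (-9*(r + r))*H = (-18*r)*H = -18*H*r)
-12694 + h(l(L(4)), 148) = -12694 - 18*148*4 = -12694 - 10656 = -23350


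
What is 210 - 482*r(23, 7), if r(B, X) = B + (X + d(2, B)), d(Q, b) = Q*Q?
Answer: -16178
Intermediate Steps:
d(Q, b) = Q**2
r(B, X) = 4 + B + X (r(B, X) = B + (X + 2**2) = B + (X + 4) = B + (4 + X) = 4 + B + X)
210 - 482*r(23, 7) = 210 - 482*(4 + 23 + 7) = 210 - 482*34 = 210 - 16388 = -16178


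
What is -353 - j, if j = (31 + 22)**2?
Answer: -3162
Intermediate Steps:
j = 2809 (j = 53**2 = 2809)
-353 - j = -353 - 1*2809 = -353 - 2809 = -3162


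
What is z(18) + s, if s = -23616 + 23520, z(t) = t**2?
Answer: 228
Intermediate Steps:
s = -96
z(18) + s = 18**2 - 96 = 324 - 96 = 228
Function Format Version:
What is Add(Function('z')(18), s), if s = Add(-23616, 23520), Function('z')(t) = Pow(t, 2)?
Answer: 228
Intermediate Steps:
s = -96
Add(Function('z')(18), s) = Add(Pow(18, 2), -96) = Add(324, -96) = 228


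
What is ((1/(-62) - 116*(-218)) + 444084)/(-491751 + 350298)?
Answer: -29101063/8770086 ≈ -3.3182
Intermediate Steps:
((1/(-62) - 116*(-218)) + 444084)/(-491751 + 350298) = ((-1/62 + 25288) + 444084)/(-141453) = (1567855/62 + 444084)*(-1/141453) = (29101063/62)*(-1/141453) = -29101063/8770086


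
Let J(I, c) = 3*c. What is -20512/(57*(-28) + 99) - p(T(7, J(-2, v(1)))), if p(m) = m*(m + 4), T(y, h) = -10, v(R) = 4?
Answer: -69308/1497 ≈ -46.298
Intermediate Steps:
p(m) = m*(4 + m)
-20512/(57*(-28) + 99) - p(T(7, J(-2, v(1)))) = -20512/(57*(-28) + 99) - (-10)*(4 - 10) = -20512/(-1596 + 99) - (-10)*(-6) = -20512/(-1497) - 1*60 = -20512*(-1/1497) - 60 = 20512/1497 - 60 = -69308/1497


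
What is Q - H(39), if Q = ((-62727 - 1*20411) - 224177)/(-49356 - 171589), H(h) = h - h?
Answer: 61463/44189 ≈ 1.3909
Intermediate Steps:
H(h) = 0
Q = 61463/44189 (Q = ((-62727 - 20411) - 224177)/(-220945) = (-83138 - 224177)*(-1/220945) = -307315*(-1/220945) = 61463/44189 ≈ 1.3909)
Q - H(39) = 61463/44189 - 1*0 = 61463/44189 + 0 = 61463/44189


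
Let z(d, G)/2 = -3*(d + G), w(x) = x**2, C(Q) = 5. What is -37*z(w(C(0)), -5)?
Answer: 4440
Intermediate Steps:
z(d, G) = -6*G - 6*d (z(d, G) = 2*(-3*(d + G)) = 2*(-3*(G + d)) = 2*(-3*G - 3*d) = -6*G - 6*d)
-37*z(w(C(0)), -5) = -37*(-6*(-5) - 6*5**2) = -37*(30 - 6*25) = -37*(30 - 150) = -37*(-120) = 4440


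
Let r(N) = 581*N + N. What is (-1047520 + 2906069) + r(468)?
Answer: 2130925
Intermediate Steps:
r(N) = 582*N
(-1047520 + 2906069) + r(468) = (-1047520 + 2906069) + 582*468 = 1858549 + 272376 = 2130925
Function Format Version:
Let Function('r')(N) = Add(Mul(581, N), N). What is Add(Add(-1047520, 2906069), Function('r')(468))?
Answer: 2130925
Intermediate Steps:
Function('r')(N) = Mul(582, N)
Add(Add(-1047520, 2906069), Function('r')(468)) = Add(Add(-1047520, 2906069), Mul(582, 468)) = Add(1858549, 272376) = 2130925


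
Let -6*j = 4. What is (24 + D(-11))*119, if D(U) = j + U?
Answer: 4403/3 ≈ 1467.7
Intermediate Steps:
j = -2/3 (j = -1/6*4 = -2/3 ≈ -0.66667)
D(U) = -2/3 + U
(24 + D(-11))*119 = (24 + (-2/3 - 11))*119 = (24 - 35/3)*119 = (37/3)*119 = 4403/3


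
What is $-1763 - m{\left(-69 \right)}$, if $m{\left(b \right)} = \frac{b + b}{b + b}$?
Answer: $-1764$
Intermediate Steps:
$m{\left(b \right)} = 1$ ($m{\left(b \right)} = \frac{2 b}{2 b} = 2 b \frac{1}{2 b} = 1$)
$-1763 - m{\left(-69 \right)} = -1763 - 1 = -1764$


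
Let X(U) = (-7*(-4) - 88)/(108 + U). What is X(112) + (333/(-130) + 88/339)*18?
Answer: -3369786/80795 ≈ -41.708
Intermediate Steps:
X(U) = -60/(108 + U) (X(U) = (28 - 88)/(108 + U) = -60/(108 + U))
X(112) + (333/(-130) + 88/339)*18 = -60/(108 + 112) + (333/(-130) + 88/339)*18 = -60/220 + (333*(-1/130) + 88*(1/339))*18 = -60*1/220 + (-333/130 + 88/339)*18 = -3/11 - 101447/44070*18 = -3/11 - 304341/7345 = -3369786/80795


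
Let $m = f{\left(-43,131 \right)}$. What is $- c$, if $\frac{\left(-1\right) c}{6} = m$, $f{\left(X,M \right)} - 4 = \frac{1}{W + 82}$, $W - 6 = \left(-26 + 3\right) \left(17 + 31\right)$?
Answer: $\frac{12189}{508} \approx 23.994$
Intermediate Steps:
$W = -1098$ ($W = 6 + \left(-26 + 3\right) \left(17 + 31\right) = 6 - 1104 = -1098$)
$f{\left(X,M \right)} = \frac{4063}{1016}$ ($f{\left(X,M \right)} = 4 + \frac{1}{-1098 + 82} = 4 + \frac{1}{-1016} = 4 - \frac{1}{1016} = \frac{4063}{1016}$)
$m = \frac{4063}{1016} \approx 3.999$
$c = - \frac{12189}{508}$ ($c = \left(-6\right) \frac{4063}{1016} = - \frac{12189}{508} \approx -23.994$)
$- c = \left(-1\right) \left(- \frac{12189}{508}\right) = \frac{12189}{508}$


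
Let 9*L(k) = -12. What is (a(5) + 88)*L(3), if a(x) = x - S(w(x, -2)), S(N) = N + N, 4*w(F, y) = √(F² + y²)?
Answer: -124 + 2*√29/3 ≈ -120.41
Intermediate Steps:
w(F, y) = √(F² + y²)/4
L(k) = -4/3 (L(k) = (⅑)*(-12) = -4/3)
S(N) = 2*N
a(x) = x - √(4 + x²)/2 (a(x) = x - 2*√(x² + (-2)²)/4 = x - 2*√(x² + 4)/4 = x - 2*√(4 + x²)/4 = x - √(4 + x²)/2)
(a(5) + 88)*L(3) = ((5 - √(4 + 5²)/2) + 88)*(-4/3) = ((5 - √(4 + 25)/2) + 88)*(-4/3) = ((5 - √29/2) + 88)*(-4/3) = (93 - √29/2)*(-4/3) = -124 + 2*√29/3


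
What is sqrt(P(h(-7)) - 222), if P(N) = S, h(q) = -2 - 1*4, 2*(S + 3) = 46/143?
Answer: 2*I*sqrt(1149434)/143 ≈ 14.995*I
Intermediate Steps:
S = -406/143 (S = -3 + (46/143)/2 = -3 + (46*(1/143))/2 = -3 + (1/2)*(46/143) = -3 + 23/143 = -406/143 ≈ -2.8392)
h(q) = -6 (h(q) = -2 - 4 = -6)
P(N) = -406/143
sqrt(P(h(-7)) - 222) = sqrt(-406/143 - 222) = sqrt(-32152/143) = 2*I*sqrt(1149434)/143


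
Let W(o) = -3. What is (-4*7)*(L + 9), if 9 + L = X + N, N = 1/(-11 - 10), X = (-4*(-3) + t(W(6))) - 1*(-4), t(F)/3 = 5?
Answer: -2600/3 ≈ -866.67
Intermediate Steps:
t(F) = 15 (t(F) = 3*5 = 15)
X = 31 (X = (-4*(-3) + 15) - 1*(-4) = (12 + 15) + 4 = 27 + 4 = 31)
N = -1/21 (N = 1/(-21) = -1/21 ≈ -0.047619)
L = 461/21 (L = -9 + (31 - 1/21) = -9 + 650/21 = 461/21 ≈ 21.952)
(-4*7)*(L + 9) = (-4*7)*(461/21 + 9) = -28*650/21 = -2600/3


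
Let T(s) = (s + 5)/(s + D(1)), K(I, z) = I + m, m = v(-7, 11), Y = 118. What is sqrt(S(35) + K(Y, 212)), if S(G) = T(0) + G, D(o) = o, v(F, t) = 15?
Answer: sqrt(173) ≈ 13.153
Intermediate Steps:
m = 15
K(I, z) = 15 + I (K(I, z) = I + 15 = 15 + I)
T(s) = (5 + s)/(1 + s) (T(s) = (s + 5)/(s + 1) = (5 + s)/(1 + s))
S(G) = 5 + G (S(G) = (5 + 0)/(1 + 0) + G = 5/1 + G = 1*5 + G = 5 + G)
sqrt(S(35) + K(Y, 212)) = sqrt((5 + 35) + (15 + 118)) = sqrt(40 + 133) = sqrt(173)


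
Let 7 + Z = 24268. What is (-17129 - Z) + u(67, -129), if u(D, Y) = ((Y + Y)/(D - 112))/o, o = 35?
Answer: -21729664/525 ≈ -41390.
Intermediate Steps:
Z = 24261 (Z = -7 + 24268 = 24261)
u(D, Y) = 2*Y/(35*(-112 + D)) (u(D, Y) = ((Y + Y)/(D - 112))/35 = ((2*Y)/(-112 + D))*(1/35) = (2*Y/(-112 + D))*(1/35) = 2*Y/(35*(-112 + D)))
(-17129 - Z) + u(67, -129) = (-17129 - 1*24261) + (2/35)*(-129)/(-112 + 67) = (-17129 - 24261) + (2/35)*(-129)/(-45) = -41390 + (2/35)*(-129)*(-1/45) = -41390 + 86/525 = -21729664/525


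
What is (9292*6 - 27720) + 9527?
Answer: 37559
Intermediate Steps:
(9292*6 - 27720) + 9527 = (55752 - 27720) + 9527 = 28032 + 9527 = 37559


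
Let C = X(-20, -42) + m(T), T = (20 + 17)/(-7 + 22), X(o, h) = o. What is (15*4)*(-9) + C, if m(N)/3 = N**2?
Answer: -40631/75 ≈ -541.75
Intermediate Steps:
T = 37/15 ≈ 2.4667
m(N) = 3*N**2
C = -131/75 (C = -20 + 3*(37/15)**2 = -20 + 3*(1369/225) = -20 + 1369/75 = -131/75 ≈ -1.7467)
(15*4)*(-9) + C = (15*4)*(-9) - 131/75 = 60*(-9) - 131/75 = -540 - 131/75 = -40631/75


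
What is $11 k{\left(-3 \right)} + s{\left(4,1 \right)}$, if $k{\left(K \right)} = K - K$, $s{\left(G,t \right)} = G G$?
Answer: $16$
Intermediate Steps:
$s{\left(G,t \right)} = G^{2}$
$k{\left(K \right)} = 0$
$11 k{\left(-3 \right)} + s{\left(4,1 \right)} = 11 \cdot 0 + 4^{2} = 0 + 16 = 16$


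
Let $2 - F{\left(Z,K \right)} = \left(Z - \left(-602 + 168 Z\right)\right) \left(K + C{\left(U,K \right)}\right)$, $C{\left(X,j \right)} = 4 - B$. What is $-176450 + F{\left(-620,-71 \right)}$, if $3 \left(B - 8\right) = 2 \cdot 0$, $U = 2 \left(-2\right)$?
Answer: $7634202$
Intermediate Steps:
$U = -4$
$B = 8$ ($B = 8 + \frac{2 \cdot 0}{3} = 8 + \frac{1}{3} \cdot 0 = 8 + 0 = 8$)
$C{\left(X,j \right)} = -4$ ($C{\left(X,j \right)} = 4 - 8 = -4$)
$F{\left(Z,K \right)} = 2 - \left(-4 + K\right) \left(602 - 167 Z\right)$ ($F{\left(Z,K \right)} = 2 - \left(Z - \left(-602 + 168 Z\right)\right) \left(K - 4\right) = 2 - \left(Z - \left(-602 + 168 Z\right)\right) \left(-4 + K\right) = 2 - \left(602 - 167 Z\right) \left(-4 + K\right) = 2 - \left(-4 + K\right) \left(602 - 167 Z\right)$)
$-176450 + F{\left(-620,-71 \right)} = -176450 + \left(2410 - -414160 - -42742 + 167 \left(-71\right) \left(-620\right)\right) = -176450 + \left(2410 + 414160 + 42742 + 7351340\right) = -176450 + 7810652 = 7634202$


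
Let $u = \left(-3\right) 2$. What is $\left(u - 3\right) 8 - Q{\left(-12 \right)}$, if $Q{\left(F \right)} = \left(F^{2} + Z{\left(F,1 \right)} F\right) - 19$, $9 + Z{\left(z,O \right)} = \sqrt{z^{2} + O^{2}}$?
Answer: $-305 + 12 \sqrt{145} \approx -160.5$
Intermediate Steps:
$u = -6$
$Z{\left(z,O \right)} = -9 + \sqrt{O^{2} + z^{2}}$ ($Z{\left(z,O \right)} = -9 + \sqrt{z^{2} + O^{2}} = -9 + \sqrt{O^{2} + z^{2}}$)
$Q{\left(F \right)} = -19 + F^{2} + F \left(-9 + \sqrt{1 + F^{2}}\right)$ ($Q{\left(F \right)} = \left(F^{2} + \left(-9 + \sqrt{1^{2} + F^{2}}\right) F\right) - 19 = \left(F^{2} + \left(-9 + \sqrt{1 + F^{2}}\right) F\right) - 19 = \left(F^{2} + F \left(-9 + \sqrt{1 + F^{2}}\right)\right) - 19 = -19 + F^{2} + F \left(-9 + \sqrt{1 + F^{2}}\right)$)
$\left(u - 3\right) 8 - Q{\left(-12 \right)} = \left(-6 - 3\right) 8 - \left(-19 + \left(-12\right)^{2} - 12 \left(-9 + \sqrt{1 + \left(-12\right)^{2}}\right)\right) = \left(-9\right) 8 - \left(-19 + 144 - 12 \left(-9 + \sqrt{1 + 144}\right)\right) = -72 - \left(-19 + 144 - 12 \left(-9 + \sqrt{145}\right)\right) = -72 - \left(-19 + 144 + \left(108 - 12 \sqrt{145}\right)\right) = -72 - \left(233 - 12 \sqrt{145}\right) = -305 + 12 \sqrt{145}$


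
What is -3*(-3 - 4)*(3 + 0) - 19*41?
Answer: -716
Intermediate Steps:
-3*(-3 - 4)*(3 + 0) - 19*41 = -(-21)*3 - 779 = -3*(-21) - 779 = 63 - 779 = -716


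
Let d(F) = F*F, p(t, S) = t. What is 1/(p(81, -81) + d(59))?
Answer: 1/3562 ≈ 0.00028074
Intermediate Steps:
d(F) = F**2
1/(p(81, -81) + d(59)) = 1/(81 + 59**2) = 1/(81 + 3481) = 1/3562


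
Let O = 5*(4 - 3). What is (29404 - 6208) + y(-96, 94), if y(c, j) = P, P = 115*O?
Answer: 23771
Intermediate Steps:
O = 5 (O = 5*1 = 5)
P = 575 (P = 115*5 = 575)
y(c, j) = 575
(29404 - 6208) + y(-96, 94) = (29404 - 6208) + 575 = 23196 + 575 = 23771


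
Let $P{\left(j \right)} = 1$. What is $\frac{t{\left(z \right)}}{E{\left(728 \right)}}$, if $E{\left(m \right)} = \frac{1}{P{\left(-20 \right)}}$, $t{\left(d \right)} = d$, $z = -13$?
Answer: $-13$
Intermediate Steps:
$E{\left(m \right)} = 1$ ($E{\left(m \right)} = 1^{-1} = 1$)
$\frac{t{\left(z \right)}}{E{\left(728 \right)}} = - \frac{13}{1} = \left(-13\right) 1 = -13$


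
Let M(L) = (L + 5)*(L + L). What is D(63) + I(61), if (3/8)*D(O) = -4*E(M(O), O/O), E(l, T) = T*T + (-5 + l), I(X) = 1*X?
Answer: -273865/3 ≈ -91288.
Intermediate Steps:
I(X) = X
M(L) = 2*L*(5 + L) (M(L) = (5 + L)*(2*L) = 2*L*(5 + L))
E(l, T) = -5 + l + T² (E(l, T) = T² + (-5 + l) = -5 + l + T²)
D(O) = 128/3 - 64*O*(5 + O)/3 (D(O) = 8*(-4*(-5 + 2*O*(5 + O) + (O/O)²))/3 = 8*(-4*(-5 + 2*O*(5 + O) + 1²))/3 = 8*(-4*(-5 + 2*O*(5 + O) + 1))/3 = 8*(-4*(-4 + 2*O*(5 + O)))/3 = 8*(16 - 8*O*(5 + O))/3 = 128/3 - 64*O*(5 + O)/3)
D(63) + I(61) = (128/3 - 64/3*63*(5 + 63)) + 61 = (128/3 - 64/3*63*68) + 61 = (128/3 - 91392) + 61 = -274048/3 + 61 = -273865/3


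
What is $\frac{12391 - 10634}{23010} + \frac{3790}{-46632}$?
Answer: $- \frac{146541}{29805620} \approx -0.0049166$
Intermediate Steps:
$\frac{12391 - 10634}{23010} + \frac{3790}{-46632} = 1757 \cdot \frac{1}{23010} + 3790 \left(- \frac{1}{46632}\right) = \frac{1757}{23010} - \frac{1895}{23316} = - \frac{146541}{29805620}$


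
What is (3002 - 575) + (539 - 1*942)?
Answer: 2024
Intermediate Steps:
(3002 - 575) + (539 - 1*942) = 2427 + (539 - 942) = 2427 - 403 = 2024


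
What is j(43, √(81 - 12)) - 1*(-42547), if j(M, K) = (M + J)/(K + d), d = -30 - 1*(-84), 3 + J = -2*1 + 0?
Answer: 40377787/949 - 38*√69/2847 ≈ 42548.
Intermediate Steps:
J = -5 (J = -3 + (-2*1 + 0) = -3 + (-2 + 0) = -3 - 2 = -5)
d = 54 (d = -30 + 84 = 54)
j(M, K) = (-5 + M)/(54 + K) (j(M, K) = (M - 5)/(K + 54) = (-5 + M)/(54 + K))
j(43, √(81 - 12)) - 1*(-42547) = (-5 + 43)/(54 + √(81 - 12)) - 1*(-42547) = 38/(54 + √69) + 42547 = 42547 + 38/(54 + √69)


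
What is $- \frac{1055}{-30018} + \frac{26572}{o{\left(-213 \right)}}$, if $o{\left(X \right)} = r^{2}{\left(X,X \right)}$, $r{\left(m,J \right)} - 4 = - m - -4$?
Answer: $\frac{65320427}{112777626} \approx 0.5792$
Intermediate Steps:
$r{\left(m,J \right)} = 8 - m$ ($r{\left(m,J \right)} = 4 - \left(-4 + m\right) = 8 - m$)
$o{\left(X \right)} = \left(8 - X\right)^{2}$
$- \frac{1055}{-30018} + \frac{26572}{o{\left(-213 \right)}} = - \frac{1055}{-30018} + \frac{26572}{\left(-8 - 213\right)^{2}} = \left(-1055\right) \left(- \frac{1}{30018}\right) + \frac{26572}{\left(-221\right)^{2}} = \frac{1055}{30018} + \frac{26572}{48841} = \frac{1055}{30018} + 26572 \cdot \frac{1}{48841} = \frac{1055}{30018} + \frac{2044}{3757} = \frac{65320427}{112777626}$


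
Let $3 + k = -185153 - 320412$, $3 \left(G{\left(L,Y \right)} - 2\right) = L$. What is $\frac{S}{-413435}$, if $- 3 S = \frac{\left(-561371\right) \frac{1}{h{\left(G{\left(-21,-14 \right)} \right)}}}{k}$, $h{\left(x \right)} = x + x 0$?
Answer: $- \frac{561371}{3135292591200} \approx -1.7905 \cdot 10^{-7}$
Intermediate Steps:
$G{\left(L,Y \right)} = 2 + \frac{L}{3}$
$h{\left(x \right)} = x$ ($h{\left(x \right)} = x + 0 = x$)
$k = -505568$ ($k = -3 - 505565 = -505568$)
$S = \frac{561371}{7583520}$ ($S = - \frac{- \frac{561371}{2 + \frac{1}{3} \left(-21\right)} \frac{1}{-505568}}{3} = - \frac{- \frac{561371}{2 - 7} \left(- \frac{1}{505568}\right)}{3} = - \frac{- \frac{561371}{-5} \left(- \frac{1}{505568}\right)}{3} = - \frac{\left(-561371\right) \left(- \frac{1}{5}\right) \left(- \frac{1}{505568}\right)}{3} = - \frac{\frac{561371}{5} \left(- \frac{1}{505568}\right)}{3} = \left(- \frac{1}{3}\right) \left(- \frac{561371}{2527840}\right) = \frac{561371}{7583520} \approx 0.074025$)
$\frac{S}{-413435} = \frac{561371}{7583520 \left(-413435\right)} = \frac{561371}{7583520} \left(- \frac{1}{413435}\right) = - \frac{561371}{3135292591200}$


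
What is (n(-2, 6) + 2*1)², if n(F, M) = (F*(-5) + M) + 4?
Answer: 484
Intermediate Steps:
n(F, M) = 4 + M - 5*F (n(F, M) = (-5*F + M) + 4 = (M - 5*F) + 4 = 4 + M - 5*F)
(n(-2, 6) + 2*1)² = ((4 + 6 - 5*(-2)) + 2*1)² = ((4 + 6 + 10) + 2)² = (20 + 2)² = 22² = 484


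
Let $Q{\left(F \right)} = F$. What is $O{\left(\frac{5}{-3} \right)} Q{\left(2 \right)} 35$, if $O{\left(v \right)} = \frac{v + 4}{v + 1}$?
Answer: $-245$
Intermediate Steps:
$O{\left(v \right)} = \frac{4 + v}{1 + v}$
$O{\left(\frac{5}{-3} \right)} Q{\left(2 \right)} 35 = \frac{4 + \frac{5}{-3}}{1 + \frac{5}{-3}} \cdot 2 \cdot 35 = \frac{4 + 5 \left(- \frac{1}{3}\right)}{1 + 5 \left(- \frac{1}{3}\right)} 2 \cdot 35 = \frac{4 - \frac{5}{3}}{1 - \frac{5}{3}} \cdot 2 \cdot 35 = \frac{1}{- \frac{2}{3}} \cdot \frac{7}{3} \cdot 2 \cdot 35 = \left(- \frac{3}{2}\right) \frac{7}{3} \cdot 2 \cdot 35 = \left(- \frac{7}{2}\right) 2 \cdot 35 = \left(-7\right) 35 = -245$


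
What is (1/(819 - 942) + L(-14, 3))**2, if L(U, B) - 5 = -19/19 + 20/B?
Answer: 190969/1681 ≈ 113.60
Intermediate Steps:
L(U, B) = 4 + 20/B (L(U, B) = 5 + (-19/19 + 20/B) = 5 + (-19*1/19 + 20/B) = 5 + (-1 + 20/B) = 4 + 20/B)
(1/(819 - 942) + L(-14, 3))**2 = (1/(819 - 942) + (4 + 20/3))**2 = (1/(-123) + (4 + 20*(1/3)))**2 = (-1/123 + (4 + 20/3))**2 = (-1/123 + 32/3)**2 = (437/41)**2 = 190969/1681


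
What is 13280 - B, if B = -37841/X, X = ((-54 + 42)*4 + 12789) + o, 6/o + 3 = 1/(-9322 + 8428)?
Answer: 453995181323/34178739 ≈ 13283.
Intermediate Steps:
o = -5364/2683 (o = 6/(-3 + 1/(-9322 + 8428)) = 6/(-3 + 1/(-894)) = 6/(-3 - 1/894) = 6/(-2683/894) = 6*(-894/2683) = -5364/2683 ≈ -1.9993)
X = 34178739/2683 (X = ((-54 + 42)*4 + 12789) - 5364/2683 = (-12*4 + 12789) - 5364/2683 = (-48 + 12789) - 5364/2683 = 12741 - 5364/2683 = 34178739/2683 ≈ 12739.)
B = -101527403/34178739 (B = -37841/34178739/2683 = -37841*2683/34178739 = -101527403/34178739 ≈ -2.9705)
13280 - B = 13280 - 1*(-101527403/34178739) = 13280 + 101527403/34178739 = 453995181323/34178739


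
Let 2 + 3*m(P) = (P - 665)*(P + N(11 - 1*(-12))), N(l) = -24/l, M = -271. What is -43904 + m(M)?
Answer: 2827130/69 ≈ 40973.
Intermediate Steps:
m(P) = -⅔ + (-665 + P)*(-24/23 + P)/3 (m(P) = -⅔ + ((P - 665)*(P - 24/(11 - 1*(-12))))/3 = -⅔ + ((-665 + P)*(P - 24/(11 + 12)))/3 = -⅔ + ((-665 + P)*(P - 24/23))/3 = -⅔ + ((-665 + P)*(-24/23 + P))/3 = -⅔ + (-665 + P)*(-24/23 + P)/3)
-43904 + m(M) = -43904 + (15914/69 - 15319/69*(-271) + (⅓)*(-271)²) = -43904 + (15914/69 + 4151449/69 + (⅓)*73441) = -43904 + (15914/69 + 4151449/69 + 73441/3) = -43904 + 5856506/69 = 2827130/69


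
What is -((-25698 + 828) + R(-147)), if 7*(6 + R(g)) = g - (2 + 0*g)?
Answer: 174281/7 ≈ 24897.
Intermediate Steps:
R(g) = -44/7 + g/7 (R(g) = -6 + (g - (2 + 0*g))/7 = -6 + (g - (2 + 0))/7 = -6 + (g - 1*2)/7 = -6 + (g - 2)/7 = -6 + (-2 + g)/7 = -6 + (-2/7 + g/7) = -44/7 + g/7)
-((-25698 + 828) + R(-147)) = -((-25698 + 828) + (-44/7 + (1/7)*(-147))) = -(-24870 + (-44/7 - 21)) = -(-24870 - 191/7) = -1*(-174281/7) = 174281/7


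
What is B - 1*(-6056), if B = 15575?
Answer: 21631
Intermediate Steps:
B - 1*(-6056) = 15575 - 1*(-6056) = 15575 + 6056 = 21631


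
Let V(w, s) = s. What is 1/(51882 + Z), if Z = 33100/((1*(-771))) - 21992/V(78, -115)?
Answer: 88665/4613266862 ≈ 1.9220e-5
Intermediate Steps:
Z = 13149332/88665 (Z = 33100/((1*(-771))) - 21992/(-115) = 33100/(-771) - 21992*(-1/115) = 33100*(-1/771) + 21992/115 = -33100/771 + 21992/115 = 13149332/88665 ≈ 148.30)
1/(51882 + Z) = 1/(51882 + 13149332/88665) = 1/(4613266862/88665) = 88665/4613266862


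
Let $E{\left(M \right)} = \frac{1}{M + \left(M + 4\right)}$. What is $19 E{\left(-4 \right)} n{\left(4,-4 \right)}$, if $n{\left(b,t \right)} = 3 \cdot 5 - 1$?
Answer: $- \frac{133}{2} \approx -66.5$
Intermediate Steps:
$E{\left(M \right)} = \frac{1}{4 + 2 M}$ ($E{\left(M \right)} = \frac{1}{M + \left(4 + M\right)} = \frac{1}{4 + 2 M}$)
$n{\left(b,t \right)} = 14$ ($n{\left(b,t \right)} = 15 - 1 = 14$)
$19 E{\left(-4 \right)} n{\left(4,-4 \right)} = 19 \frac{1}{2 \left(2 - 4\right)} 14 = 19 \frac{1}{2 \left(-2\right)} 14 = 19 \cdot \frac{1}{2} \left(- \frac{1}{2}\right) 14 = 19 \left(- \frac{1}{4}\right) 14 = \left(- \frac{19}{4}\right) 14 = - \frac{133}{2}$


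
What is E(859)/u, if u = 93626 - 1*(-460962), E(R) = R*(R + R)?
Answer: 737881/277294 ≈ 2.6610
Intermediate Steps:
E(R) = 2*R**2 (E(R) = R*(2*R) = 2*R**2)
u = 554588 (u = 93626 + 460962 = 554588)
E(859)/u = (2*859**2)/554588 = (2*737881)*(1/554588) = 1475762*(1/554588) = 737881/277294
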